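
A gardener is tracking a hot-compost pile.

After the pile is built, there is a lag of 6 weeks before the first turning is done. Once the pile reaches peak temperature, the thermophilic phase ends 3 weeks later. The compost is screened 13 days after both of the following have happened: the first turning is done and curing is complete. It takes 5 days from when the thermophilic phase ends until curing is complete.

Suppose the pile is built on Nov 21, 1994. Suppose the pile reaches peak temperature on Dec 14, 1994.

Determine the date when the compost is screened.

The pile is built: Nov 21, 1994.
The first turning is done: Nov 21, 1994 + 6 weeks = Jan 2, 1995.
The pile reaches peak temperature: Dec 14, 1994.
The thermophilic phase ends: Dec 14, 1994 + 3 weeks = Jan 4, 1995.
Curing is complete: Jan 4, 1995 + 5 days = Jan 9, 1995.
Both prerequisites met — the first turning is done (Jan 2, 1995), curing is complete (Jan 9, 1995); the later is Jan 9, 1995.
The compost is screened: Jan 9, 1995 + 13 days = Jan 22, 1995.

Jan 22, 1995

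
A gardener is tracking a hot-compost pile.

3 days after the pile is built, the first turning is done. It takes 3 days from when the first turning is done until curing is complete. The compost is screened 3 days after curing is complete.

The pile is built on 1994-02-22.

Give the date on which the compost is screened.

1994-03-03

The pile is built: Feb 22, 1994.
The first turning is done: Feb 22, 1994 + 3 days = Feb 25, 1994.
Curing is complete: Feb 25, 1994 + 3 days = Feb 28, 1994.
The compost is screened: Feb 28, 1994 + 3 days = Mar 3, 1994.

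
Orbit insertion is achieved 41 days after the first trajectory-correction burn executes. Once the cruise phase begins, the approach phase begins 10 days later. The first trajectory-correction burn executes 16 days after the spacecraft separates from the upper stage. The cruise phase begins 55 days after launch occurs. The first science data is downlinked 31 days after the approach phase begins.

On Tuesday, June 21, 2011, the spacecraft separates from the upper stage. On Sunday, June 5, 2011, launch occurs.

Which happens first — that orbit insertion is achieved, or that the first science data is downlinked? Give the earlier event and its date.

Orbit insertion is achieved — Wednesday, August 17, 2011

The spacecraft separates from the upper stage: Jun 21, 2011.
The first trajectory-correction burn executes: Jun 21, 2011 + 16 days = Jul 7, 2011.
Orbit insertion is achieved: Jul 7, 2011 + 41 days = Aug 17, 2011.
Launch occurs: Jun 5, 2011.
The cruise phase begins: Jun 5, 2011 + 55 days = Jul 30, 2011.
The approach phase begins: Jul 30, 2011 + 10 days = Aug 9, 2011.
The first science data is downlinked: Aug 9, 2011 + 31 days = Sep 9, 2011.
Comparing: orbit insertion is achieved on Aug 17, 2011 vs the first science data is downlinked on Sep 9, 2011. Earlier: orbit insertion is achieved.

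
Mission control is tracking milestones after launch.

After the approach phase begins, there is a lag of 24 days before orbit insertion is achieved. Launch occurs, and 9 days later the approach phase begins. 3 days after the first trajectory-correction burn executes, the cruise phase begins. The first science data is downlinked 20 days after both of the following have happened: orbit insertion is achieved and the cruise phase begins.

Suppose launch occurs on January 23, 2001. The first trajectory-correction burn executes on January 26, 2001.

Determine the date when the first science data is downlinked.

Launch occurs: Jan 23, 2001.
The approach phase begins: Jan 23, 2001 + 9 days = Feb 1, 2001.
Orbit insertion is achieved: Feb 1, 2001 + 24 days = Feb 25, 2001.
The first trajectory-correction burn executes: Jan 26, 2001.
The cruise phase begins: Jan 26, 2001 + 3 days = Jan 29, 2001.
Both prerequisites met — orbit insertion is achieved (Feb 25, 2001), the cruise phase begins (Jan 29, 2001); the later is Feb 25, 2001.
The first science data is downlinked: Feb 25, 2001 + 20 days = Mar 17, 2001.

March 17, 2001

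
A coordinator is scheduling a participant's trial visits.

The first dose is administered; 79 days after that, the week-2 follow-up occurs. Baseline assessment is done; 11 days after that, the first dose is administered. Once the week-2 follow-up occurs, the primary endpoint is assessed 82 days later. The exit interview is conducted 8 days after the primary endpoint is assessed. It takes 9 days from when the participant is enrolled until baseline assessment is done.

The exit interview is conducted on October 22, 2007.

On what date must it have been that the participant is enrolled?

The exit interview is conducted: Oct 22, 2007.
The primary endpoint is assessed: Oct 22, 2007 − 8 days = Oct 14, 2007.
The week-2 follow-up occurs: Oct 14, 2007 − 82 days = Jul 24, 2007.
The first dose is administered: Jul 24, 2007 − 79 days = May 6, 2007.
Baseline assessment is done: May 6, 2007 − 11 days = Apr 25, 2007.
The participant is enrolled: Apr 25, 2007 − 9 days = Apr 16, 2007.

April 16, 2007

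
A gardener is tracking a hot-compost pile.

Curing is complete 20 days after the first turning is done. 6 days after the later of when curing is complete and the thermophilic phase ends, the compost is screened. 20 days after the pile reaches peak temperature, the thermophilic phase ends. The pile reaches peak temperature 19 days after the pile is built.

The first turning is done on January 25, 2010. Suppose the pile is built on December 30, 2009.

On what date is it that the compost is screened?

February 20, 2010

The first turning is done: Jan 25, 2010.
Curing is complete: Jan 25, 2010 + 20 days = Feb 14, 2010.
The pile is built: Dec 30, 2009.
The pile reaches peak temperature: Dec 30, 2009 + 19 days = Jan 18, 2010.
The thermophilic phase ends: Jan 18, 2010 + 20 days = Feb 7, 2010.
Both prerequisites met — curing is complete (Feb 14, 2010), the thermophilic phase ends (Feb 7, 2010); the later is Feb 14, 2010.
The compost is screened: Feb 14, 2010 + 6 days = Feb 20, 2010.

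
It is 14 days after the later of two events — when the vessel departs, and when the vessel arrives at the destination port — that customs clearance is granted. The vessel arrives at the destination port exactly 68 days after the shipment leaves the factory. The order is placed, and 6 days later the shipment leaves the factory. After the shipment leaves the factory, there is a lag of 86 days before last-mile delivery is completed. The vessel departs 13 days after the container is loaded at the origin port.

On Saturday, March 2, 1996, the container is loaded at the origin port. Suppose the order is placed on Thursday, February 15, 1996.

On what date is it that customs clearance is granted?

Monday, May 13, 1996

The container is loaded at the origin port: Mar 2, 1996.
The vessel departs: Mar 2, 1996 + 13 days = Mar 15, 1996.
The order is placed: Feb 15, 1996.
The shipment leaves the factory: Feb 15, 1996 + 6 days = Feb 21, 1996.
The vessel arrives at the destination port: Feb 21, 1996 + 68 days = Apr 29, 1996.
Both prerequisites met — the vessel departs (Mar 15, 1996), the vessel arrives at the destination port (Apr 29, 1996); the later is Apr 29, 1996.
Customs clearance is granted: Apr 29, 1996 + 14 days = May 13, 1996.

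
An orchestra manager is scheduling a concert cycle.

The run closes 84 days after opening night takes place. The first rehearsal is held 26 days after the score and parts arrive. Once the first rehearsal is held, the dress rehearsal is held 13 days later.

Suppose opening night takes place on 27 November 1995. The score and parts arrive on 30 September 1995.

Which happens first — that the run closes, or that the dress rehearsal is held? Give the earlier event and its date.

Opening night takes place: Nov 27, 1995.
The run closes: Nov 27, 1995 + 84 days = Feb 19, 1996.
The score and parts arrive: Sep 30, 1995.
The first rehearsal is held: Sep 30, 1995 + 26 days = Oct 26, 1995.
The dress rehearsal is held: Oct 26, 1995 + 13 days = Nov 8, 1995.
Comparing: the run closes on Feb 19, 1996 vs the dress rehearsal is held on Nov 8, 1995. Earlier: the dress rehearsal is held.

The dress rehearsal is held — 8 November 1995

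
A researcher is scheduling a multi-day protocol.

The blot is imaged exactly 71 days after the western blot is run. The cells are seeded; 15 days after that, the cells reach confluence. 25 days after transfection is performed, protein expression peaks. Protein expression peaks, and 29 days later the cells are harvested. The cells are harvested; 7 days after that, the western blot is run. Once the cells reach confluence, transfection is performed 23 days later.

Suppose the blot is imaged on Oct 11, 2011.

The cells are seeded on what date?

Apr 24, 2011

The blot is imaged: Oct 11, 2011.
The western blot is run: Oct 11, 2011 − 71 days = Aug 1, 2011.
The cells are harvested: Aug 1, 2011 − 7 days = Jul 25, 2011.
Protein expression peaks: Jul 25, 2011 − 29 days = Jun 26, 2011.
Transfection is performed: Jun 26, 2011 − 25 days = Jun 1, 2011.
The cells reach confluence: Jun 1, 2011 − 23 days = May 9, 2011.
The cells are seeded: May 9, 2011 − 15 days = Apr 24, 2011.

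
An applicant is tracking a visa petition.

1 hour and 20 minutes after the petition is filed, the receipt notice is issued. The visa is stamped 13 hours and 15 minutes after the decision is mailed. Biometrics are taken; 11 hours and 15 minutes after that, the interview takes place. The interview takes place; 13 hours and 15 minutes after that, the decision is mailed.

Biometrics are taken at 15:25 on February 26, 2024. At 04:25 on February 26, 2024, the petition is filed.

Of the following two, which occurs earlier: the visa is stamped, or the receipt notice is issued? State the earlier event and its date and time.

The receipt notice is issued — 05:45 on February 26, 2024

Biometrics are taken: 15:25 Feb 26, 2024.
The interview takes place: 15:25 Feb 26, 2024 + 11h15m = 02:40 Feb 27, 2024.
The decision is mailed: 02:40 Feb 27, 2024 + 13h15m = 15:55 Feb 27, 2024.
The visa is stamped: 15:55 Feb 27, 2024 + 13h15m = 05:10 Feb 28, 2024.
The petition is filed: 04:25 Feb 26, 2024.
The receipt notice is issued: 04:25 Feb 26, 2024 + 1h20m = 05:45 Feb 26, 2024.
Comparing: the visa is stamped at 05:10 Feb 28, 2024 vs the receipt notice is issued at 05:45 Feb 26, 2024. Earlier: the receipt notice is issued.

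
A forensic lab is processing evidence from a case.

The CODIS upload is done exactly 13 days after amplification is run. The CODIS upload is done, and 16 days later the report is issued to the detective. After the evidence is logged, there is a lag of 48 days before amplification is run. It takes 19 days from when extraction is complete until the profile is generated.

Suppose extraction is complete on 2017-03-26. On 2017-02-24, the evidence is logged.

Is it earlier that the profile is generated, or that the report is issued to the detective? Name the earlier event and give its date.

The profile is generated — 2017-04-14

Extraction is complete: Mar 26, 2017.
The profile is generated: Mar 26, 2017 + 19 days = Apr 14, 2017.
The evidence is logged: Feb 24, 2017.
Amplification is run: Feb 24, 2017 + 48 days = Apr 13, 2017.
The CODIS upload is done: Apr 13, 2017 + 13 days = Apr 26, 2017.
The report is issued to the detective: Apr 26, 2017 + 16 days = May 12, 2017.
Comparing: the profile is generated on Apr 14, 2017 vs the report is issued to the detective on May 12, 2017. Earlier: the profile is generated.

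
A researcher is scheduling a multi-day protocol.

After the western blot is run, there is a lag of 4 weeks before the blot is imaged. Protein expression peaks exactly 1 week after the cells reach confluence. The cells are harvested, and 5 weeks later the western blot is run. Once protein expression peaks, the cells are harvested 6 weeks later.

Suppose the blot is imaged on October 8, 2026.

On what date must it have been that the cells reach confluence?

June 18, 2026

The blot is imaged: Oct 8, 2026.
The western blot is run: Oct 8, 2026 − 4 weeks = Sep 10, 2026.
The cells are harvested: Sep 10, 2026 − 5 weeks = Aug 6, 2026.
Protein expression peaks: Aug 6, 2026 − 6 weeks = Jun 25, 2026.
The cells reach confluence: Jun 25, 2026 − 1 week = Jun 18, 2026.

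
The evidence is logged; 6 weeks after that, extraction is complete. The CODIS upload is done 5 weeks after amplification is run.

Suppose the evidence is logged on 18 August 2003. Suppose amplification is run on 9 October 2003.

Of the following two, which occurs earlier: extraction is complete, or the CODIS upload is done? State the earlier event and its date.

Extraction is complete — 29 September 2003

The evidence is logged: Aug 18, 2003.
Extraction is complete: Aug 18, 2003 + 6 weeks = Sep 29, 2003.
Amplification is run: Oct 9, 2003.
The CODIS upload is done: Oct 9, 2003 + 5 weeks = Nov 13, 2003.
Comparing: extraction is complete on Sep 29, 2003 vs the CODIS upload is done on Nov 13, 2003. Earlier: extraction is complete.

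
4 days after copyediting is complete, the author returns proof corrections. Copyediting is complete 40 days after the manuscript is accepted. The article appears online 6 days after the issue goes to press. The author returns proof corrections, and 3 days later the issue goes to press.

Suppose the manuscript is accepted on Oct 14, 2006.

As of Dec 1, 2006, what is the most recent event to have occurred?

The manuscript is accepted: Oct 14, 2006.
Copyediting is complete: Oct 14, 2006 + 40 days = Nov 23, 2006.
The author returns proof corrections: Nov 23, 2006 + 4 days = Nov 27, 2006.
The issue goes to press: Nov 27, 2006 + 3 days = Nov 30, 2006.
The article appears online: Nov 30, 2006 + 6 days = Dec 6, 2006.
Dec 1, 2006 falls between when the issue goes to press (Nov 30, 2006) and when the article appears online (Dec 6, 2006).

The issue goes to press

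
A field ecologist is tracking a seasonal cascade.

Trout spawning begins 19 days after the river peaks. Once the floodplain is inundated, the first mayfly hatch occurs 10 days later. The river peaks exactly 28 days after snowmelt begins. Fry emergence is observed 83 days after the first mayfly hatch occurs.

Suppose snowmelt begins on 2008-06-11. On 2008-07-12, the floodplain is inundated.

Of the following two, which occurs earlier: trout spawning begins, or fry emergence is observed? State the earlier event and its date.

Trout spawning begins — 2008-07-28

Snowmelt begins: Jun 11, 2008.
The river peaks: Jun 11, 2008 + 28 days = Jul 9, 2008.
Trout spawning begins: Jul 9, 2008 + 19 days = Jul 28, 2008.
The floodplain is inundated: Jul 12, 2008.
The first mayfly hatch occurs: Jul 12, 2008 + 10 days = Jul 22, 2008.
Fry emergence is observed: Jul 22, 2008 + 83 days = Oct 13, 2008.
Comparing: trout spawning begins on Jul 28, 2008 vs fry emergence is observed on Oct 13, 2008. Earlier: trout spawning begins.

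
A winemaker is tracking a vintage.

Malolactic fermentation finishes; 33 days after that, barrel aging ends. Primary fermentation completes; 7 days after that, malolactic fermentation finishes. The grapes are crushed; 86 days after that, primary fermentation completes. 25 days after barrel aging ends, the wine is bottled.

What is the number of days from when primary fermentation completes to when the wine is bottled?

65 days

Causal path: primary fermentation completes → malolactic fermentation finishes → barrel aging ends → the wine is bottled.
Total delay along the path: 7 + 33 + 25 = 65 days.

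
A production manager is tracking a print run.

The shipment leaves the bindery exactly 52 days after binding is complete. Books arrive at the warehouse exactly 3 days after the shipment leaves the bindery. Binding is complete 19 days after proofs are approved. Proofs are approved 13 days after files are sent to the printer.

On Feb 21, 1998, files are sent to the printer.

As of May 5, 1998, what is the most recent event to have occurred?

Binding is complete

Files are sent to the printer: Feb 21, 1998.
Proofs are approved: Feb 21, 1998 + 13 days = Mar 6, 1998.
Binding is complete: Mar 6, 1998 + 19 days = Mar 25, 1998.
The shipment leaves the bindery: Mar 25, 1998 + 52 days = May 16, 1998.
Books arrive at the warehouse: May 16, 1998 + 3 days = May 19, 1998.
May 5, 1998 falls between when binding is complete (Mar 25, 1998) and when the shipment leaves the bindery (May 16, 1998).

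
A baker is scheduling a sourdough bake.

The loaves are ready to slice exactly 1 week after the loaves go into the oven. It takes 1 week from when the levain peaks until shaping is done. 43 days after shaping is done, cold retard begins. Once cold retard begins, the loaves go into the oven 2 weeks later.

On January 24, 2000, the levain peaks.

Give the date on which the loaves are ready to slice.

The levain peaks: Jan 24, 2000.
Shaping is done: Jan 24, 2000 + 1 week = Jan 31, 2000.
Cold retard begins: Jan 31, 2000 + 43 days = Mar 14, 2000.
The loaves go into the oven: Mar 14, 2000 + 2 weeks = Mar 28, 2000.
The loaves are ready to slice: Mar 28, 2000 + 1 week = Apr 4, 2000.

April 4, 2000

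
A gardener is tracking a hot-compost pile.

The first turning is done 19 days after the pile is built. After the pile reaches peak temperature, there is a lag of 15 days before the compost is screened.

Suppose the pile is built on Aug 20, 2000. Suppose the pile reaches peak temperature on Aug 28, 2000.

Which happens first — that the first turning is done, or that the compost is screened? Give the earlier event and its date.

The pile is built: Aug 20, 2000.
The first turning is done: Aug 20, 2000 + 19 days = Sep 8, 2000.
The pile reaches peak temperature: Aug 28, 2000.
The compost is screened: Aug 28, 2000 + 15 days = Sep 12, 2000.
Comparing: the first turning is done on Sep 8, 2000 vs the compost is screened on Sep 12, 2000. Earlier: the first turning is done.

The first turning is done — Sep 8, 2000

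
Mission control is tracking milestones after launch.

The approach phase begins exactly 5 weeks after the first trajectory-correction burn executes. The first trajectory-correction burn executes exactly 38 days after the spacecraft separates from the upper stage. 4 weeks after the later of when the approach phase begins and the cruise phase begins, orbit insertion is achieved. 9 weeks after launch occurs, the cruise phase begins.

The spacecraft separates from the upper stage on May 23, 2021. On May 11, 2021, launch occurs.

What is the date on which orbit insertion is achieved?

The spacecraft separates from the upper stage: May 23, 2021.
The first trajectory-correction burn executes: May 23, 2021 + 38 days = Jun 30, 2021.
The approach phase begins: Jun 30, 2021 + 5 weeks = Aug 4, 2021.
Launch occurs: May 11, 2021.
The cruise phase begins: May 11, 2021 + 9 weeks = Jul 13, 2021.
Both prerequisites met — the approach phase begins (Aug 4, 2021), the cruise phase begins (Jul 13, 2021); the later is Aug 4, 2021.
Orbit insertion is achieved: Aug 4, 2021 + 4 weeks = Sep 1, 2021.

September 1, 2021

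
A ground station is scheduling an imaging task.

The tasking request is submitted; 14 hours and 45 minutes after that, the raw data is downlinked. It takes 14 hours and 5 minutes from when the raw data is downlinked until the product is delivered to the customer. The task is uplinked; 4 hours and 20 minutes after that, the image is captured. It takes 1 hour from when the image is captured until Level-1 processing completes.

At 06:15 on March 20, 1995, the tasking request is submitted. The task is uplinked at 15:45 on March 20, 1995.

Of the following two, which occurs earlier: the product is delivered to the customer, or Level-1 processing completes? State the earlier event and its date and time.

The tasking request is submitted: 06:15 Mar 20, 1995.
The raw data is downlinked: 06:15 Mar 20, 1995 + 14h45m = 21:00 Mar 20, 1995.
The product is delivered to the customer: 21:00 Mar 20, 1995 + 14h05m = 11:05 Mar 21, 1995.
The task is uplinked: 15:45 Mar 20, 1995.
The image is captured: 15:45 Mar 20, 1995 + 4h20m = 20:05 Mar 20, 1995.
Level-1 processing completes: 20:05 Mar 20, 1995 + 1h = 21:05 Mar 20, 1995.
Comparing: the product is delivered to the customer at 11:05 Mar 21, 1995 vs Level-1 processing completes at 21:05 Mar 20, 1995. Earlier: Level-1 processing completes.

Level-1 processing completes — 21:05 on March 20, 1995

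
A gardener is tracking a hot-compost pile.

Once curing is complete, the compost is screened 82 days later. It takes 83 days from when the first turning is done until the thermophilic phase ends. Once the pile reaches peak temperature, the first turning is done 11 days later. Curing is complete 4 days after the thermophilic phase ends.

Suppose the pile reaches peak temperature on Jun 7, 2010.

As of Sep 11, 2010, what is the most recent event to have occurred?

The thermophilic phase ends

The pile reaches peak temperature: Jun 7, 2010.
The first turning is done: Jun 7, 2010 + 11 days = Jun 18, 2010.
The thermophilic phase ends: Jun 18, 2010 + 83 days = Sep 9, 2010.
Curing is complete: Sep 9, 2010 + 4 days = Sep 13, 2010.
The compost is screened: Sep 13, 2010 + 82 days = Dec 4, 2010.
Sep 11, 2010 falls between when the thermophilic phase ends (Sep 9, 2010) and when curing is complete (Sep 13, 2010).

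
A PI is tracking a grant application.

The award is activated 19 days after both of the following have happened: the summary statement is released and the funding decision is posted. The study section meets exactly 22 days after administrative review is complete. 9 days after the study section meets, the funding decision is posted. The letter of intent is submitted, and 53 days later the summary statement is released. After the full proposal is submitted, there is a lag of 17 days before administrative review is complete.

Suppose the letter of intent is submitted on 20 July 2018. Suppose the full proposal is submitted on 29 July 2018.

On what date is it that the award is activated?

4 October 2018

The letter of intent is submitted: Jul 20, 2018.
The summary statement is released: Jul 20, 2018 + 53 days = Sep 11, 2018.
The full proposal is submitted: Jul 29, 2018.
Administrative review is complete: Jul 29, 2018 + 17 days = Aug 15, 2018.
The study section meets: Aug 15, 2018 + 22 days = Sep 6, 2018.
The funding decision is posted: Sep 6, 2018 + 9 days = Sep 15, 2018.
Both prerequisites met — the summary statement is released (Sep 11, 2018), the funding decision is posted (Sep 15, 2018); the later is Sep 15, 2018.
The award is activated: Sep 15, 2018 + 19 days = Oct 4, 2018.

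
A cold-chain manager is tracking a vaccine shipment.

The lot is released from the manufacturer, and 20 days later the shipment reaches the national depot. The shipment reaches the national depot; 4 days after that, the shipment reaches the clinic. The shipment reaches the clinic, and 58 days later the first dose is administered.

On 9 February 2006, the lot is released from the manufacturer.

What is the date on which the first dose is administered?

2 May 2006

The lot is released from the manufacturer: Feb 9, 2006.
The shipment reaches the national depot: Feb 9, 2006 + 20 days = Mar 1, 2006.
The shipment reaches the clinic: Mar 1, 2006 + 4 days = Mar 5, 2006.
The first dose is administered: Mar 5, 2006 + 58 days = May 2, 2006.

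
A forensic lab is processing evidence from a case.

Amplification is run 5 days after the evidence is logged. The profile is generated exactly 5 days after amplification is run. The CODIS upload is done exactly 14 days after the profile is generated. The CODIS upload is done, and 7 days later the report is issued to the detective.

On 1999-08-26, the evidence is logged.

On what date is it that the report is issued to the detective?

1999-09-26

The evidence is logged: Aug 26, 1999.
Amplification is run: Aug 26, 1999 + 5 days = Aug 31, 1999.
The profile is generated: Aug 31, 1999 + 5 days = Sep 5, 1999.
The CODIS upload is done: Sep 5, 1999 + 14 days = Sep 19, 1999.
The report is issued to the detective: Sep 19, 1999 + 7 days = Sep 26, 1999.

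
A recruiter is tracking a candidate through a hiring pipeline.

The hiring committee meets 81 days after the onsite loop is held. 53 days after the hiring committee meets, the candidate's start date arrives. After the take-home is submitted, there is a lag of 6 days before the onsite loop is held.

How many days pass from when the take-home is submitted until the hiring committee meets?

87 days

Causal path: the take-home is submitted → the onsite loop is held → the hiring committee meets.
Total delay along the path: 6 + 81 = 87 days.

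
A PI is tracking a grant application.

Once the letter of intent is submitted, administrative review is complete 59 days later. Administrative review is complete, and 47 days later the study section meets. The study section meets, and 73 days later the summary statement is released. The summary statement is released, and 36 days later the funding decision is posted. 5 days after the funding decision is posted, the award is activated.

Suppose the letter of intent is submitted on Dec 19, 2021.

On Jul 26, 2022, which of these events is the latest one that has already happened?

The funding decision is posted

The letter of intent is submitted: Dec 19, 2021.
Administrative review is complete: Dec 19, 2021 + 59 days = Feb 16, 2022.
The study section meets: Feb 16, 2022 + 47 days = Apr 4, 2022.
The summary statement is released: Apr 4, 2022 + 73 days = Jun 16, 2022.
The funding decision is posted: Jun 16, 2022 + 36 days = Jul 22, 2022.
The award is activated: Jul 22, 2022 + 5 days = Jul 27, 2022.
Jul 26, 2022 falls between when the funding decision is posted (Jul 22, 2022) and when the award is activated (Jul 27, 2022).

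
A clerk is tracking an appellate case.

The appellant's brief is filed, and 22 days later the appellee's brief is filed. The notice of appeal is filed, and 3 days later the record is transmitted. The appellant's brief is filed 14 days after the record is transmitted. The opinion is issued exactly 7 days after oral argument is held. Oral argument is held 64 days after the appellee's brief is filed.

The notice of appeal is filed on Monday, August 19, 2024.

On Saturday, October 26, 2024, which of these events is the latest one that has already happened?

The notice of appeal is filed: Aug 19, 2024.
The record is transmitted: Aug 19, 2024 + 3 days = Aug 22, 2024.
The appellant's brief is filed: Aug 22, 2024 + 14 days = Sep 5, 2024.
The appellee's brief is filed: Sep 5, 2024 + 22 days = Sep 27, 2024.
Oral argument is held: Sep 27, 2024 + 64 days = Nov 30, 2024.
The opinion is issued: Nov 30, 2024 + 7 days = Dec 7, 2024.
Oct 26, 2024 falls between when the appellee's brief is filed (Sep 27, 2024) and when oral argument is held (Nov 30, 2024).

The appellee's brief is filed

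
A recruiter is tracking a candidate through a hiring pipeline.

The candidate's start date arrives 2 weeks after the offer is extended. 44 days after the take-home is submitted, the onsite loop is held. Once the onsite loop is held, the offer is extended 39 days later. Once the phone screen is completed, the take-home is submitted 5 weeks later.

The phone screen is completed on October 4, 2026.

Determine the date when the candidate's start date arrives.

February 13, 2027

The phone screen is completed: Oct 4, 2026.
The take-home is submitted: Oct 4, 2026 + 5 weeks = Nov 8, 2026.
The onsite loop is held: Nov 8, 2026 + 44 days = Dec 22, 2026.
The offer is extended: Dec 22, 2026 + 39 days = Jan 30, 2027.
The candidate's start date arrives: Jan 30, 2027 + 2 weeks = Feb 13, 2027.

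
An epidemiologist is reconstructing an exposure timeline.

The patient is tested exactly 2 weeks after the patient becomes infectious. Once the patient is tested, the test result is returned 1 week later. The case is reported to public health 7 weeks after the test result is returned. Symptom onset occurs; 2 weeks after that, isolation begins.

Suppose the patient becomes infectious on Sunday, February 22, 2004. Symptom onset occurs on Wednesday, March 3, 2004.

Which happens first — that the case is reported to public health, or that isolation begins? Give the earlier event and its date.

The patient becomes infectious: Feb 22, 2004.
The patient is tested: Feb 22, 2004 + 2 weeks = Mar 7, 2004.
The test result is returned: Mar 7, 2004 + 1 week = Mar 14, 2004.
The case is reported to public health: Mar 14, 2004 + 7 weeks = May 2, 2004.
Symptom onset occurs: Mar 3, 2004.
Isolation begins: Mar 3, 2004 + 2 weeks = Mar 17, 2004.
Comparing: the case is reported to public health on May 2, 2004 vs isolation begins on Mar 17, 2004. Earlier: isolation begins.

Isolation begins — Wednesday, March 17, 2004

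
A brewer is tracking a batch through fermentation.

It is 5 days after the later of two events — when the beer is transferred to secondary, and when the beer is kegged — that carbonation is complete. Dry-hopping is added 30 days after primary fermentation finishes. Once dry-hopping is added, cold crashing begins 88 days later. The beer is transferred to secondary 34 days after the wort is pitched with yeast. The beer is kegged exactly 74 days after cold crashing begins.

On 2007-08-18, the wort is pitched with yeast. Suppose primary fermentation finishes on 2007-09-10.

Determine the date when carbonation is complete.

The wort is pitched with yeast: Aug 18, 2007.
The beer is transferred to secondary: Aug 18, 2007 + 34 days = Sep 21, 2007.
Primary fermentation finishes: Sep 10, 2007.
Dry-hopping is added: Sep 10, 2007 + 30 days = Oct 10, 2007.
Cold crashing begins: Oct 10, 2007 + 88 days = Jan 6, 2008.
The beer is kegged: Jan 6, 2008 + 74 days = Mar 20, 2008.
Both prerequisites met — the beer is transferred to secondary (Sep 21, 2007), the beer is kegged (Mar 20, 2008); the later is Mar 20, 2008.
Carbonation is complete: Mar 20, 2008 + 5 days = Mar 25, 2008.

2008-03-25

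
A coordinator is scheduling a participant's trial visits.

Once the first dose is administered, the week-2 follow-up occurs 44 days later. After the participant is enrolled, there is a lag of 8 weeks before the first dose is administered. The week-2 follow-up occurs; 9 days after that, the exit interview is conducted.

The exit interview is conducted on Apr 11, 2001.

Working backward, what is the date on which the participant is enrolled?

The exit interview is conducted: Apr 11, 2001.
The week-2 follow-up occurs: Apr 11, 2001 − 9 days = Apr 2, 2001.
The first dose is administered: Apr 2, 2001 − 44 days = Feb 17, 2001.
The participant is enrolled: Feb 17, 2001 − 8 weeks = Dec 23, 2000.

Dec 23, 2000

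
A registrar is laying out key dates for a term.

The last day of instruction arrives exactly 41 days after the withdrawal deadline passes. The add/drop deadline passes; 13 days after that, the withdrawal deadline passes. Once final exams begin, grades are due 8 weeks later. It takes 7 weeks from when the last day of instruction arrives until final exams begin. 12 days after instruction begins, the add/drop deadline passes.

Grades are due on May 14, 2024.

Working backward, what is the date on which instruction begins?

November 25, 2023

Grades are due: May 14, 2024.
Final exams begin: May 14, 2024 − 8 weeks = Mar 19, 2024.
The last day of instruction arrives: Mar 19, 2024 − 7 weeks = Jan 30, 2024.
The withdrawal deadline passes: Jan 30, 2024 − 41 days = Dec 20, 2023.
The add/drop deadline passes: Dec 20, 2023 − 13 days = Dec 7, 2023.
Instruction begins: Dec 7, 2023 − 12 days = Nov 25, 2023.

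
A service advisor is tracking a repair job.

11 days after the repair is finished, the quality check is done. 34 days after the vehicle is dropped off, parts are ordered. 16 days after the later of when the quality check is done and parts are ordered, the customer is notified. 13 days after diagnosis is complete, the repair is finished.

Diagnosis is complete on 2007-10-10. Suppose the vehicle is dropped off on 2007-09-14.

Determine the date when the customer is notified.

Diagnosis is complete: Oct 10, 2007.
The repair is finished: Oct 10, 2007 + 13 days = Oct 23, 2007.
The quality check is done: Oct 23, 2007 + 11 days = Nov 3, 2007.
The vehicle is dropped off: Sep 14, 2007.
Parts are ordered: Sep 14, 2007 + 34 days = Oct 18, 2007.
Both prerequisites met — the quality check is done (Nov 3, 2007), parts are ordered (Oct 18, 2007); the later is Nov 3, 2007.
The customer is notified: Nov 3, 2007 + 16 days = Nov 19, 2007.

2007-11-19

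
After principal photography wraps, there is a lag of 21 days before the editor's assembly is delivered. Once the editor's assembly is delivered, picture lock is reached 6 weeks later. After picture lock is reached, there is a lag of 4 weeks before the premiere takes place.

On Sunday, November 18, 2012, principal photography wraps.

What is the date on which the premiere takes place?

Sunday, February 17, 2013

Principal photography wraps: Nov 18, 2012.
The editor's assembly is delivered: Nov 18, 2012 + 21 days = Dec 9, 2012.
Picture lock is reached: Dec 9, 2012 + 6 weeks = Jan 20, 2013.
The premiere takes place: Jan 20, 2013 + 4 weeks = Feb 17, 2013.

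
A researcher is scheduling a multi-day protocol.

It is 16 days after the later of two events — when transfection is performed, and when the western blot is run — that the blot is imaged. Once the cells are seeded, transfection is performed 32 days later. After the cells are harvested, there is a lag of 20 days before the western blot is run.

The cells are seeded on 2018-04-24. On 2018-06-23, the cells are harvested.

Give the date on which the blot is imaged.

2018-07-29

The cells are seeded: Apr 24, 2018.
Transfection is performed: Apr 24, 2018 + 32 days = May 26, 2018.
The cells are harvested: Jun 23, 2018.
The western blot is run: Jun 23, 2018 + 20 days = Jul 13, 2018.
Both prerequisites met — transfection is performed (May 26, 2018), the western blot is run (Jul 13, 2018); the later is Jul 13, 2018.
The blot is imaged: Jul 13, 2018 + 16 days = Jul 29, 2018.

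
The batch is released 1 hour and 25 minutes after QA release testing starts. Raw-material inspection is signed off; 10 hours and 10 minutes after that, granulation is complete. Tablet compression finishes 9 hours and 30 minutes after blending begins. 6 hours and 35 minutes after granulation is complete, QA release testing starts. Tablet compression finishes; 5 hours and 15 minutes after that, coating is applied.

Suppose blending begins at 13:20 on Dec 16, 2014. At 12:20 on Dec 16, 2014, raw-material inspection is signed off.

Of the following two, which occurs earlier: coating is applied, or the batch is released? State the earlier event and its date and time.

Coating is applied — 04:05 on Dec 17, 2014

Blending begins: 13:20 Dec 16, 2014.
Tablet compression finishes: 13:20 Dec 16, 2014 + 9h30m = 22:50 Dec 16, 2014.
Coating is applied: 22:50 Dec 16, 2014 + 5h15m = 04:05 Dec 17, 2014.
Raw-material inspection is signed off: 12:20 Dec 16, 2014.
Granulation is complete: 12:20 Dec 16, 2014 + 10h10m = 22:30 Dec 16, 2014.
QA release testing starts: 22:30 Dec 16, 2014 + 6h35m = 05:05 Dec 17, 2014.
The batch is released: 05:05 Dec 17, 2014 + 1h25m = 06:30 Dec 17, 2014.
Comparing: coating is applied at 04:05 Dec 17, 2014 vs the batch is released at 06:30 Dec 17, 2014. Earlier: coating is applied.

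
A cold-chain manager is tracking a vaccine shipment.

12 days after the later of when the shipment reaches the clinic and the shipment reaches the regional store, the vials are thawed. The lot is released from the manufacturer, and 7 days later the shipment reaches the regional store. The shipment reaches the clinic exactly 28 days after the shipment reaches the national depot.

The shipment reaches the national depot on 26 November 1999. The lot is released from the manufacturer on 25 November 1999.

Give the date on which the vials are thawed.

The shipment reaches the national depot: Nov 26, 1999.
The shipment reaches the clinic: Nov 26, 1999 + 28 days = Dec 24, 1999.
The lot is released from the manufacturer: Nov 25, 1999.
The shipment reaches the regional store: Nov 25, 1999 + 7 days = Dec 2, 1999.
Both prerequisites met — the shipment reaches the clinic (Dec 24, 1999), the shipment reaches the regional store (Dec 2, 1999); the later is Dec 24, 1999.
The vials are thawed: Dec 24, 1999 + 12 days = Jan 5, 2000.

5 January 2000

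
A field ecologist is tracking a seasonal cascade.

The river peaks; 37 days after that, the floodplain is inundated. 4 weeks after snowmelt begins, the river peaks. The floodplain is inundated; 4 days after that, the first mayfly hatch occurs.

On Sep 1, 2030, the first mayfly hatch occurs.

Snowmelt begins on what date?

Jun 24, 2030

The first mayfly hatch occurs: Sep 1, 2030.
The floodplain is inundated: Sep 1, 2030 − 4 days = Aug 28, 2030.
The river peaks: Aug 28, 2030 − 37 days = Jul 22, 2030.
Snowmelt begins: Jul 22, 2030 − 4 weeks = Jun 24, 2030.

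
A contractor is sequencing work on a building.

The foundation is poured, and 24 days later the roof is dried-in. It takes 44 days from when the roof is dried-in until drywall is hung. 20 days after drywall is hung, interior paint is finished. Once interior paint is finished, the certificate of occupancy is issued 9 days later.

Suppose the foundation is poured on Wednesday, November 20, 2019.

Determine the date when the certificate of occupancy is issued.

The foundation is poured: Nov 20, 2019.
The roof is dried-in: Nov 20, 2019 + 24 days = Dec 14, 2019.
Drywall is hung: Dec 14, 2019 + 44 days = Jan 27, 2020.
Interior paint is finished: Jan 27, 2020 + 20 days = Feb 16, 2020.
The certificate of occupancy is issued: Feb 16, 2020 + 9 days = Feb 25, 2020.

Tuesday, February 25, 2020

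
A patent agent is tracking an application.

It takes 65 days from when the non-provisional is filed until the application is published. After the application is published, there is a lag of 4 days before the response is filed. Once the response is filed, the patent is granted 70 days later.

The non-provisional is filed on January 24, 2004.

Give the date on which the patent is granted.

The non-provisional is filed: Jan 24, 2004.
The application is published: Jan 24, 2004 + 65 days = Mar 29, 2004.
The response is filed: Mar 29, 2004 + 4 days = Apr 2, 2004.
The patent is granted: Apr 2, 2004 + 70 days = Jun 11, 2004.

June 11, 2004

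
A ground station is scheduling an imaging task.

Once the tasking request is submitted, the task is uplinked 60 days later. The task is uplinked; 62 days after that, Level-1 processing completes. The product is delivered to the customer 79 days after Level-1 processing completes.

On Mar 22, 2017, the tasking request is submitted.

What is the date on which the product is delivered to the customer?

Oct 9, 2017

The tasking request is submitted: Mar 22, 2017.
The task is uplinked: Mar 22, 2017 + 60 days = May 21, 2017.
Level-1 processing completes: May 21, 2017 + 62 days = Jul 22, 2017.
The product is delivered to the customer: Jul 22, 2017 + 79 days = Oct 9, 2017.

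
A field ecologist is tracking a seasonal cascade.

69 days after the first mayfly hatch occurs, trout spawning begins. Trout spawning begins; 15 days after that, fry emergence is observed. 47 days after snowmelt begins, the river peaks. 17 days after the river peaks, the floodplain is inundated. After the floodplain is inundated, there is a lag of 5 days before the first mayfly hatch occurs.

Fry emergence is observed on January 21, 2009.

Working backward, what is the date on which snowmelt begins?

Fry emergence is observed: Jan 21, 2009.
Trout spawning begins: Jan 21, 2009 − 15 days = Jan 6, 2009.
The first mayfly hatch occurs: Jan 6, 2009 − 69 days = Oct 29, 2008.
The floodplain is inundated: Oct 29, 2008 − 5 days = Oct 24, 2008.
The river peaks: Oct 24, 2008 − 17 days = Oct 7, 2008.
Snowmelt begins: Oct 7, 2008 − 47 days = Aug 21, 2008.

August 21, 2008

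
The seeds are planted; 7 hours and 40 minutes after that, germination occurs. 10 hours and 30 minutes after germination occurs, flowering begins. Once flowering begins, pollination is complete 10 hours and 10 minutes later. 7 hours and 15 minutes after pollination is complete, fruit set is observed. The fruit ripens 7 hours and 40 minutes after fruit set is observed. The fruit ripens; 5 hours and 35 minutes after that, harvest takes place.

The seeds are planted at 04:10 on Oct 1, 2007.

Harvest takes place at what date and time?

05:00 on Oct 3, 2007

The seeds are planted: 04:10 Oct 1, 2007.
Germination occurs: 04:10 Oct 1, 2007 + 7h40m = 11:50 Oct 1, 2007.
Flowering begins: 11:50 Oct 1, 2007 + 10h30m = 22:20 Oct 1, 2007.
Pollination is complete: 22:20 Oct 1, 2007 + 10h10m = 08:30 Oct 2, 2007.
Fruit set is observed: 08:30 Oct 2, 2007 + 7h15m = 15:45 Oct 2, 2007.
The fruit ripens: 15:45 Oct 2, 2007 + 7h40m = 23:25 Oct 2, 2007.
Harvest takes place: 23:25 Oct 2, 2007 + 5h35m = 05:00 Oct 3, 2007.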